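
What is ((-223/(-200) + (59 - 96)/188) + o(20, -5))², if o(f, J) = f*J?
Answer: 867448214161/88360000 ≈ 9817.2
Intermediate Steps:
o(f, J) = J*f
((-223/(-200) + (59 - 96)/188) + o(20, -5))² = ((-223/(-200) + (59 - 96)/188) - 5*20)² = ((-223*(-1/200) - 37*1/188) - 100)² = ((223/200 - 37/188) - 100)² = (8631/9400 - 100)² = (-931369/9400)² = 867448214161/88360000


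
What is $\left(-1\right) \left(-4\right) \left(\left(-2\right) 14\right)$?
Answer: $-112$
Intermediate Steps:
$\left(-1\right) \left(-4\right) \left(\left(-2\right) 14\right) = 4 \left(-28\right) = -112$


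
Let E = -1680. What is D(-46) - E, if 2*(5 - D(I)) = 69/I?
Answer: 6743/4 ≈ 1685.8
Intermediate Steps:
D(I) = 5 - 69/(2*I)
D(-46) - E = (5 - 69/2/(-46)) - 1*(-1680) = (5 - 69/2*(-1/46)) + 1680 = (5 + 3/4) + 1680 = 23/4 + 1680 = 6743/4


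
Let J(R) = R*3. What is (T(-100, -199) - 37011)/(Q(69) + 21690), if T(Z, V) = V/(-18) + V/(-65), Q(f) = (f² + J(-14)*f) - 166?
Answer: -43286353/27362790 ≈ -1.5819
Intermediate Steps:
J(R) = 3*R
Q(f) = -166 + f² - 42*f (Q(f) = (f² + (3*(-14))*f) - 166 = (f² - 42*f) - 166 = -166 + f² - 42*f)
T(Z, V) = -83*V/1170 (T(Z, V) = V*(-1/18) + V*(-1/65) = -V/18 - V/65 = -83*V/1170)
(T(-100, -199) - 37011)/(Q(69) + 21690) = (-83/1170*(-199) - 37011)/((-166 + 69² - 42*69) + 21690) = (16517/1170 - 37011)/((-166 + 4761 - 2898) + 21690) = -43286353/(1170*(1697 + 21690)) = -43286353/1170/23387 = -43286353/1170*1/23387 = -43286353/27362790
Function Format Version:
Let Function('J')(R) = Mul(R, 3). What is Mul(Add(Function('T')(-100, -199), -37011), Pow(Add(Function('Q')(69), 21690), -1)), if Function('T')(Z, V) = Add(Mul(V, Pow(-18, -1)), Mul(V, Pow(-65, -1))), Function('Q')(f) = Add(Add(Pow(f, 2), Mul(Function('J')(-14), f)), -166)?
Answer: Rational(-43286353, 27362790) ≈ -1.5819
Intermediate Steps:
Function('J')(R) = Mul(3, R)
Function('Q')(f) = Add(-166, Pow(f, 2), Mul(-42, f)) (Function('Q')(f) = Add(Add(Pow(f, 2), Mul(Mul(3, -14), f)), -166) = Add(Add(Pow(f, 2), Mul(-42, f)), -166) = Add(-166, Pow(f, 2), Mul(-42, f)))
Function('T')(Z, V) = Mul(Rational(-83, 1170), V) (Function('T')(Z, V) = Add(Mul(V, Rational(-1, 18)), Mul(V, Rational(-1, 65))) = Add(Mul(Rational(-1, 18), V), Mul(Rational(-1, 65), V)) = Mul(Rational(-83, 1170), V))
Mul(Add(Function('T')(-100, -199), -37011), Pow(Add(Function('Q')(69), 21690), -1)) = Mul(Add(Mul(Rational(-83, 1170), -199), -37011), Pow(Add(Add(-166, Pow(69, 2), Mul(-42, 69)), 21690), -1)) = Mul(Add(Rational(16517, 1170), -37011), Pow(Add(Add(-166, 4761, -2898), 21690), -1)) = Mul(Rational(-43286353, 1170), Pow(Add(1697, 21690), -1)) = Mul(Rational(-43286353, 1170), Pow(23387, -1)) = Mul(Rational(-43286353, 1170), Rational(1, 23387)) = Rational(-43286353, 27362790)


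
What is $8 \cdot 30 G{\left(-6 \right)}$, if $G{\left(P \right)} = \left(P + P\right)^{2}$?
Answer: $34560$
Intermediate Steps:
$G{\left(P \right)} = 4 P^{2}$ ($G{\left(P \right)} = \left(2 P\right)^{2} = 4 P^{2}$)
$8 \cdot 30 G{\left(-6 \right)} = 8 \cdot 30 \cdot 4 \left(-6\right)^{2} = 240 \cdot 4 \cdot 36 = 240 \cdot 144 = 34560$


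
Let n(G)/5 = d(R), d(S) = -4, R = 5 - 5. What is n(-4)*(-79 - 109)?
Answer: 3760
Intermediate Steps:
R = 0
n(G) = -20 (n(G) = 5*(-4) = -20)
n(-4)*(-79 - 109) = -20*(-79 - 109) = -20*(-188) = 3760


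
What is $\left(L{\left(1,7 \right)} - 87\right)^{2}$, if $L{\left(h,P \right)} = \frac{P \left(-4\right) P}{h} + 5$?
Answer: $77284$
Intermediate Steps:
$L{\left(h,P \right)} = 5 - \frac{4 P^{2}}{h}$ ($L{\left(h,P \right)} = \frac{- 4 P P}{h} + 5 = \frac{\left(-4\right) P^{2}}{h} + 5 = - \frac{4 P^{2}}{h} + 5 = 5 - \frac{4 P^{2}}{h}$)
$\left(L{\left(1,7 \right)} - 87\right)^{2} = \left(\left(5 - \frac{4 \cdot 7^{2}}{1}\right) - 87\right)^{2} = \left(\left(5 - 196 \cdot 1\right) - 87\right)^{2} = \left(\left(5 - 196\right) - 87\right)^{2} = \left(-191 - 87\right)^{2} = \left(-278\right)^{2} = 77284$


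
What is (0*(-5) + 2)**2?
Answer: 4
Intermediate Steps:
(0*(-5) + 2)**2 = (0 + 2)**2 = 2**2 = 4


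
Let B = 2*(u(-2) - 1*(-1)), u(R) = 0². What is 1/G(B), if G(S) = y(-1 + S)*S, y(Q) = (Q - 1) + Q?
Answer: ½ ≈ 0.50000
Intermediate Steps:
y(Q) = -1 + 2*Q (y(Q) = (-1 + Q) + Q = -1 + 2*Q)
u(R) = 0
B = 2 (B = 2*(0 - 1*(-1)) = 2*(0 + 1) = 2*1 = 2)
G(S) = S*(-3 + 2*S) (G(S) = (-1 + 2*(-1 + S))*S = (-1 + (-2 + 2*S))*S = (-3 + 2*S)*S = S*(-3 + 2*S))
1/G(B) = 1/(2*(-3 + 2*2)) = 1/(2*(-3 + 4)) = 1/(2*1) = 1/2 = ½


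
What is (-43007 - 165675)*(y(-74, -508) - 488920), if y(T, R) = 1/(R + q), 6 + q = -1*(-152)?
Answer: 18467213526981/181 ≈ 1.0203e+11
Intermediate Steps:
q = 146 (q = -6 - 1*(-152) = -6 + 152 = 146)
y(T, R) = 1/(146 + R) (y(T, R) = 1/(R + 146) = 1/(146 + R))
(-43007 - 165675)*(y(-74, -508) - 488920) = (-43007 - 165675)*(1/(146 - 508) - 488920) = -208682*(1/(-362) - 488920) = -208682*(-1/362 - 488920) = -208682*(-176989041/362) = 18467213526981/181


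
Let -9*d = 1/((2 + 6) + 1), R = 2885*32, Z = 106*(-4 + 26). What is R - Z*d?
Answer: 7480252/81 ≈ 92349.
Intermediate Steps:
Z = 2332 (Z = 106*22 = 2332)
R = 92320
d = -1/81 (d = -1/(9*((2 + 6) + 1)) = -1/(9*(8 + 1)) = -⅑/9 = -⅑*⅑ = -1/81 ≈ -0.012346)
R - Z*d = 92320 - 2332*(-1)/81 = 92320 - 1*(-2332/81) = 92320 + 2332/81 = 7480252/81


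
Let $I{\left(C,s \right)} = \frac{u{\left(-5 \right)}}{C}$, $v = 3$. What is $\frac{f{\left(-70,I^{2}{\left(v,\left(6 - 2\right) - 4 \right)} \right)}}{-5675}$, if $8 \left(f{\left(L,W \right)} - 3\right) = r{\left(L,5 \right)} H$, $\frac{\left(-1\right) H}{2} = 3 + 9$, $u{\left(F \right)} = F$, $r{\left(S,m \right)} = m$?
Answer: $\frac{12}{5675} \approx 0.0021145$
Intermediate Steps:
$H = -24$ ($H = - 2 \left(3 + 9\right) = \left(-2\right) 12 = -24$)
$I{\left(C,s \right)} = - \frac{5}{C}$
$f{\left(L,W \right)} = -12$ ($f{\left(L,W \right)} = 3 + \frac{5 \left(-24\right)}{8} = 3 + \frac{1}{8} \left(-120\right) = 3 - 15 = -12$)
$\frac{f{\left(-70,I^{2}{\left(v,\left(6 - 2\right) - 4 \right)} \right)}}{-5675} = - \frac{12}{-5675} = \left(-12\right) \left(- \frac{1}{5675}\right) = \frac{12}{5675}$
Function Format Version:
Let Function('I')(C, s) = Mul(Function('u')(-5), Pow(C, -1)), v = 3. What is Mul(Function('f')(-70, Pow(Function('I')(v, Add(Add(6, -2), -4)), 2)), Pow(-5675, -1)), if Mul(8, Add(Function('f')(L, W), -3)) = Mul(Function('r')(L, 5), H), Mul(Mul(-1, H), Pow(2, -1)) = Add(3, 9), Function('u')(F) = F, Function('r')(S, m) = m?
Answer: Rational(12, 5675) ≈ 0.0021145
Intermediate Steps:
H = -24 (H = Mul(-2, Add(3, 9)) = Mul(-2, 12) = -24)
Function('I')(C, s) = Mul(-5, Pow(C, -1))
Function('f')(L, W) = -12 (Function('f')(L, W) = Add(3, Mul(Rational(1, 8), Mul(5, -24))) = Add(3, Mul(Rational(1, 8), -120)) = Add(3, -15) = -12)
Mul(Function('f')(-70, Pow(Function('I')(v, Add(Add(6, -2), -4)), 2)), Pow(-5675, -1)) = Mul(-12, Pow(-5675, -1)) = Mul(-12, Rational(-1, 5675)) = Rational(12, 5675)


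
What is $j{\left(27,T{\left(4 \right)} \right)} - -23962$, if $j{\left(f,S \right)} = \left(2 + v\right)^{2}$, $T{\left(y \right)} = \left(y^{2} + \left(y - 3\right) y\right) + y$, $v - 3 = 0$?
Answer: $23987$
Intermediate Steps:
$v = 3$ ($v = 3 + 0 = 3$)
$T{\left(y \right)} = y + y^{2} + y \left(-3 + y\right)$ ($T{\left(y \right)} = \left(y^{2} + \left(y - 3\right) y\right) + y = \left(y^{2} + \left(-3 + y\right) y\right) + y = \left(y^{2} + y \left(-3 + y\right)\right) + y = y + y^{2} + y \left(-3 + y\right)$)
$j{\left(f,S \right)} = 25$ ($j{\left(f,S \right)} = \left(2 + 3\right)^{2} = 5^{2} = 25$)
$j{\left(27,T{\left(4 \right)} \right)} - -23962 = 25 - -23962 = 25 + 23962 = 23987$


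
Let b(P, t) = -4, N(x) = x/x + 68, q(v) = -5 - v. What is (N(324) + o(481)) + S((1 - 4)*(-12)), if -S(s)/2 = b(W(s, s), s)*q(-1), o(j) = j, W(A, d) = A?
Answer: 518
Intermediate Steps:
N(x) = 69 (N(x) = 1 + 68 = 69)
S(s) = -32 (S(s) = -(-8)*(-5 - 1*(-1)) = -(-8)*(-5 + 1) = -(-8)*(-4) = -2*16 = -32)
(N(324) + o(481)) + S((1 - 4)*(-12)) = (69 + 481) - 32 = 550 - 32 = 518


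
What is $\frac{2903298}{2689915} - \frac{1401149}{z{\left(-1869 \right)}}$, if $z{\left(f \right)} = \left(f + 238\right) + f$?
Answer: $\frac{755826651067}{1882940500} \approx 401.41$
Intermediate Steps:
$z{\left(f \right)} = 238 + 2 f$ ($z{\left(f \right)} = \left(238 + f\right) + f = 238 + 2 f$)
$\frac{2903298}{2689915} - \frac{1401149}{z{\left(-1869 \right)}} = \frac{2903298}{2689915} - \frac{1401149}{238 + 2 \left(-1869\right)} = 2903298 \cdot \frac{1}{2689915} - \frac{1401149}{238 - 3738} = \frac{2903298}{2689915} - \frac{1401149}{-3500} = \frac{2903298}{2689915} - - \frac{1401149}{3500} = \frac{2903298}{2689915} + \frac{1401149}{3500} = \frac{755826651067}{1882940500}$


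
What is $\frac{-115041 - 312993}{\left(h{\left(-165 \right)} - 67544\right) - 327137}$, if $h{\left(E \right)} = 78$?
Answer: $\frac{428034}{394603} \approx 1.0847$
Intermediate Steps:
$\frac{-115041 - 312993}{\left(h{\left(-165 \right)} - 67544\right) - 327137} = \frac{-115041 - 312993}{\left(78 - 67544\right) - 327137} = - \frac{428034}{-67466 - 327137} = - \frac{428034}{-394603} = \left(-428034\right) \left(- \frac{1}{394603}\right) = \frac{428034}{394603}$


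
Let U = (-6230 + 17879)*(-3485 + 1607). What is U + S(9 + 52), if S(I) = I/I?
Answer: -21876821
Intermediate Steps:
S(I) = 1
U = -21876822 (U = 11649*(-1878) = -21876822)
U + S(9 + 52) = -21876822 + 1 = -21876821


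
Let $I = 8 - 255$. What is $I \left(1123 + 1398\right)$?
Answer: $-622687$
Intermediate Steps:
$I = -247$ ($I = 8 - 255 = -247$)
$I \left(1123 + 1398\right) = - 247 \left(1123 + 1398\right) = \left(-247\right) 2521 = -622687$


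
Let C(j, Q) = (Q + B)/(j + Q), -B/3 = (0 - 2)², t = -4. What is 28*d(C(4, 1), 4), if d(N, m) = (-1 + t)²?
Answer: 700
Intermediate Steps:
B = -12 (B = -3*(0 - 2)² = -3*(-2)² = -3*4 = -12)
C(j, Q) = (-12 + Q)/(Q + j) (C(j, Q) = (Q - 12)/(j + Q) = (-12 + Q)/(Q + j))
d(N, m) = 25 (d(N, m) = (-1 - 4)² = (-5)² = 25)
28*d(C(4, 1), 4) = 28*25 = 700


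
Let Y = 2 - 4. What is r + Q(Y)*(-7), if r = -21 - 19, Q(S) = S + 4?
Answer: -54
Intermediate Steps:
Y = -2
Q(S) = 4 + S
r = -40
r + Q(Y)*(-7) = -40 + (4 - 2)*(-7) = -40 + 2*(-7) = -40 - 14 = -54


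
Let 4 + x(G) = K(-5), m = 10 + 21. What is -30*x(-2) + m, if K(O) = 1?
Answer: 121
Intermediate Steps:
m = 31
x(G) = -3 (x(G) = -4 + 1 = -3)
-30*x(-2) + m = -30*(-3) + 31 = 90 + 31 = 121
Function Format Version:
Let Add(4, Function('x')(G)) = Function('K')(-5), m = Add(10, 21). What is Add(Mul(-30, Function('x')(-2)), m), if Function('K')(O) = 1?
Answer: 121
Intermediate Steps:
m = 31
Function('x')(G) = -3 (Function('x')(G) = Add(-4, 1) = -3)
Add(Mul(-30, Function('x')(-2)), m) = Add(Mul(-30, -3), 31) = Add(90, 31) = 121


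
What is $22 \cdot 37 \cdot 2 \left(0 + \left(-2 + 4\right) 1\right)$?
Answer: $3256$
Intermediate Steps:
$22 \cdot 37 \cdot 2 \left(0 + \left(-2 + 4\right) 1\right) = 814 \cdot 2 \left(0 + 2 \cdot 1\right) = 814 \cdot 2 \left(0 + 2\right) = 814 \cdot 2 \cdot 2 = 814 \cdot 4 = 3256$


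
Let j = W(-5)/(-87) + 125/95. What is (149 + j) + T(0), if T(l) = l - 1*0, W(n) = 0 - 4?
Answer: 248548/1653 ≈ 150.36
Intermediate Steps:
W(n) = -4
j = 2251/1653 (j = -4/(-87) + 125/95 = -4*(-1/87) + 125*(1/95) = 4/87 + 25/19 = 2251/1653 ≈ 1.3618)
T(l) = l (T(l) = l + 0 = l)
(149 + j) + T(0) = (149 + 2251/1653) + 0 = 248548/1653 + 0 = 248548/1653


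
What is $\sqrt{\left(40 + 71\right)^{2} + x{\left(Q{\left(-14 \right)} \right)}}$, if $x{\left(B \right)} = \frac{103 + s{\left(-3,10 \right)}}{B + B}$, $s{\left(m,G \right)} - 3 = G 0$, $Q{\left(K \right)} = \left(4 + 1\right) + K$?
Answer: $\frac{22 \sqrt{229}}{3} \approx 110.97$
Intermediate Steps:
$Q{\left(K \right)} = 5 + K$
$s{\left(m,G \right)} = 3$ ($s{\left(m,G \right)} = 3 + G 0 = 3 + 0 = 3$)
$x{\left(B \right)} = \frac{53}{B}$ ($x{\left(B \right)} = \frac{103 + 3}{B + B} = \frac{106}{2 B} = 106 \frac{1}{2 B} = \frac{53}{B}$)
$\sqrt{\left(40 + 71\right)^{2} + x{\left(Q{\left(-14 \right)} \right)}} = \sqrt{\left(40 + 71\right)^{2} + \frac{53}{5 - 14}} = \sqrt{111^{2} + \frac{53}{-9}} = \sqrt{12321 + 53 \left(- \frac{1}{9}\right)} = \sqrt{12321 - \frac{53}{9}} = \sqrt{\frac{110836}{9}} = \frac{22 \sqrt{229}}{3}$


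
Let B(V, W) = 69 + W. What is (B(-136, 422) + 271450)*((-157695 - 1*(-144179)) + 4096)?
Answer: -2561684220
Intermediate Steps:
(B(-136, 422) + 271450)*((-157695 - 1*(-144179)) + 4096) = ((69 + 422) + 271450)*((-157695 - 1*(-144179)) + 4096) = (491 + 271450)*((-157695 + 144179) + 4096) = 271941*(-13516 + 4096) = 271941*(-9420) = -2561684220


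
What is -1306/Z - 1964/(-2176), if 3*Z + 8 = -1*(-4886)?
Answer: 43951/442272 ≈ 0.099375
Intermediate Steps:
Z = 1626 (Z = -8/3 + (-1*(-4886))/3 = -8/3 + (⅓)*4886 = -8/3 + 4886/3 = 1626)
-1306/Z - 1964/(-2176) = -1306/1626 - 1964/(-2176) = -1306*1/1626 - 1964*(-1/2176) = -653/813 + 491/544 = 43951/442272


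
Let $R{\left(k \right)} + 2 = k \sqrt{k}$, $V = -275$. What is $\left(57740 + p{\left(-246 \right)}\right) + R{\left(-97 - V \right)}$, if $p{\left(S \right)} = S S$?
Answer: $118254 + 178 \sqrt{178} \approx 1.2063 \cdot 10^{5}$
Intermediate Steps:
$p{\left(S \right)} = S^{2}$
$R{\left(k \right)} = -2 + k^{\frac{3}{2}}$ ($R{\left(k \right)} = -2 + k \sqrt{k} = -2 + k^{\frac{3}{2}}$)
$\left(57740 + p{\left(-246 \right)}\right) + R{\left(-97 - V \right)} = \left(57740 + \left(-246\right)^{2}\right) - \left(2 - \left(-97 - -275\right)^{\frac{3}{2}}\right) = \left(57740 + 60516\right) - \left(2 - \left(-97 + 275\right)^{\frac{3}{2}}\right) = 118256 - \left(2 - 178^{\frac{3}{2}}\right) = 118256 - \left(2 - 178 \sqrt{178}\right) = 118254 + 178 \sqrt{178}$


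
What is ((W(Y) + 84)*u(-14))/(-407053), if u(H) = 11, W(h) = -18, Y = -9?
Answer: -726/407053 ≈ -0.0017836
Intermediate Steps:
((W(Y) + 84)*u(-14))/(-407053) = ((-18 + 84)*11)/(-407053) = (66*11)*(-1/407053) = 726*(-1/407053) = -726/407053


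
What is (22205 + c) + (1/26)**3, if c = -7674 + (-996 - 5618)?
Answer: 139149193/17576 ≈ 7917.0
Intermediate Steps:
c = -14288 (c = -7674 - 6614 = -14288)
(22205 + c) + (1/26)**3 = (22205 - 14288) + (1/26)**3 = 7917 + (1/26)**3 = 7917 + 1/17576 = 139149193/17576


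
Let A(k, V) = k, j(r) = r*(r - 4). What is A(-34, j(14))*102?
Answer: -3468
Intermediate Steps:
j(r) = r*(-4 + r)
A(-34, j(14))*102 = -34*102 = -3468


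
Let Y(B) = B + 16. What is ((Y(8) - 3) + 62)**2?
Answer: 6889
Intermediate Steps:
Y(B) = 16 + B
((Y(8) - 3) + 62)**2 = (((16 + 8) - 3) + 62)**2 = ((24 - 1*3) + 62)**2 = ((24 - 3) + 62)**2 = (21 + 62)**2 = 83**2 = 6889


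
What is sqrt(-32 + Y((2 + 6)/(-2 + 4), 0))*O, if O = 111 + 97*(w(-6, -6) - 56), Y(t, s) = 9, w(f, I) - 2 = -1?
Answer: -5224*I*sqrt(23) ≈ -25053.0*I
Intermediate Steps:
w(f, I) = 1 (w(f, I) = 2 - 1 = 1)
O = -5224 (O = 111 + 97*(1 - 56) = 111 + 97*(-55) = 111 - 5335 = -5224)
sqrt(-32 + Y((2 + 6)/(-2 + 4), 0))*O = sqrt(-32 + 9)*(-5224) = sqrt(-23)*(-5224) = (I*sqrt(23))*(-5224) = -5224*I*sqrt(23)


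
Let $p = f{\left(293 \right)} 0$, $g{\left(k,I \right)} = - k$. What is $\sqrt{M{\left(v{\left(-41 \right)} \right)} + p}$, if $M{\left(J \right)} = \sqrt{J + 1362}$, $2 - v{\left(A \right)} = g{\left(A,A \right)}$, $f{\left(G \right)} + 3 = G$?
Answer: $3^{\frac{3}{4}} \sqrt{7} \approx 6.031$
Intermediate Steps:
$f{\left(G \right)} = -3 + G$
$v{\left(A \right)} = 2 + A$ ($v{\left(A \right)} = 2 - - A = 2 + A$)
$M{\left(J \right)} = \sqrt{1362 + J}$
$p = 0$ ($p = \left(-3 + 293\right) 0 = 290 \cdot 0 = 0$)
$\sqrt{M{\left(v{\left(-41 \right)} \right)} + p} = \sqrt{\sqrt{1362 + \left(2 - 41\right)} + 0} = \sqrt{\sqrt{1362 - 39} + 0} = \sqrt{\sqrt{1323} + 0} = \sqrt{21 \sqrt{3} + 0} = \sqrt{21 \sqrt{3}} = 3^{\frac{3}{4}} \sqrt{7}$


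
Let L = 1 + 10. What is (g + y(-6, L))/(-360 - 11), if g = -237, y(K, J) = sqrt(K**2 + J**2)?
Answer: 237/371 - sqrt(157)/371 ≈ 0.60504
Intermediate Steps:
L = 11
y(K, J) = sqrt(J**2 + K**2)
(g + y(-6, L))/(-360 - 11) = (-237 + sqrt(11**2 + (-6)**2))/(-360 - 11) = (-237 + sqrt(121 + 36))/(-371) = (-237 + sqrt(157))*(-1/371) = 237/371 - sqrt(157)/371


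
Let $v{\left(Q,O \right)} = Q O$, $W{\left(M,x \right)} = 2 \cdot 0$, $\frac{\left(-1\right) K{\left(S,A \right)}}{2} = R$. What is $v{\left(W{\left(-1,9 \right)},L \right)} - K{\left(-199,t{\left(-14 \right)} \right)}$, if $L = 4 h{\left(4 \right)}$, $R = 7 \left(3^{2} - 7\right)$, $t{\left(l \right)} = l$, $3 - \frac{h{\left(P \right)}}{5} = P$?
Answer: $28$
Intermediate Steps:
$h{\left(P \right)} = 15 - 5 P$
$R = 14$ ($R = 7 \left(9 - 7\right) = 7 \cdot 2 = 14$)
$K{\left(S,A \right)} = -28$ ($K{\left(S,A \right)} = \left(-2\right) 14 = -28$)
$W{\left(M,x \right)} = 0$
$L = -20$ ($L = 4 \left(15 - 20\right) = 4 \left(-5\right) = -20$)
$v{\left(Q,O \right)} = O Q$
$v{\left(W{\left(-1,9 \right)},L \right)} - K{\left(-199,t{\left(-14 \right)} \right)} = \left(-20\right) 0 - -28 = 0 + 28 = 28$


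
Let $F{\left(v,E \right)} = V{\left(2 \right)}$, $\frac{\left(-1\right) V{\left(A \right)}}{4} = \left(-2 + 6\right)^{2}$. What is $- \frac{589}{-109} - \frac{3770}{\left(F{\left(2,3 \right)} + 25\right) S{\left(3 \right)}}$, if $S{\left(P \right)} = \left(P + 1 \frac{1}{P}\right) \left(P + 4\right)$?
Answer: $\frac{7284}{763} \approx 9.5465$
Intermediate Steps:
$S{\left(P \right)} = \left(4 + P\right) \left(P + \frac{1}{P}\right)$ ($S{\left(P \right)} = \left(P + \frac{1}{P}\right) \left(4 + P\right) = \left(4 + P\right) \left(P + \frac{1}{P}\right)$)
$V{\left(A \right)} = -64$ ($V{\left(A \right)} = - 4 \left(-2 + 6\right)^{2} = - 4 \cdot 4^{2} = \left(-4\right) 16 = -64$)
$F{\left(v,E \right)} = -64$
$- \frac{589}{-109} - \frac{3770}{\left(F{\left(2,3 \right)} + 25\right) S{\left(3 \right)}} = - \frac{589}{-109} - \frac{3770}{\left(-64 + 25\right) \left(1 + 3^{2} + 4 \cdot 3 + \frac{4}{3}\right)} = \left(-589\right) \left(- \frac{1}{109}\right) - \frac{3770}{\left(-39\right) \left(1 + 9 + 12 + 4 \cdot \frac{1}{3}\right)} = \frac{589}{109} - \frac{3770}{\left(-39\right) \left(1 + 9 + 12 + \frac{4}{3}\right)} = \frac{589}{109} - \frac{3770}{\left(-39\right) \frac{70}{3}} = \frac{589}{109} - \frac{3770}{-910} = \frac{589}{109} - - \frac{29}{7} = \frac{589}{109} + \frac{29}{7} = \frac{7284}{763}$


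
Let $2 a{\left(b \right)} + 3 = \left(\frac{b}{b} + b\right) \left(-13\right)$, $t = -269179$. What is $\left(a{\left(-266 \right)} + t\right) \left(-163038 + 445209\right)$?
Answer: $-75468891318$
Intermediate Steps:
$a{\left(b \right)} = -8 - \frac{13 b}{2}$ ($a{\left(b \right)} = - \frac{3}{2} + \frac{\left(\frac{b}{b} + b\right) \left(-13\right)}{2} = - \frac{3}{2} + \frac{\left(1 + b\right) \left(-13\right)}{2} = - \frac{3}{2} + \frac{-13 - 13 b}{2} = - \frac{3}{2} - \left(\frac{13}{2} + \frac{13 b}{2}\right) = -8 - \frac{13 b}{2}$)
$\left(a{\left(-266 \right)} + t\right) \left(-163038 + 445209\right) = \left(\left(-8 - -1729\right) - 269179\right) \left(-163038 + 445209\right) = \left(\left(-8 + 1729\right) - 269179\right) 282171 = \left(1721 - 269179\right) 282171 = \left(-267458\right) 282171 = -75468891318$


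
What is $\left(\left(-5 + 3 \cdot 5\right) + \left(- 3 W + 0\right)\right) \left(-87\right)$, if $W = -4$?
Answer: $-1914$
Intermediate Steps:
$\left(\left(-5 + 3 \cdot 5\right) + \left(- 3 W + 0\right)\right) \left(-87\right) = \left(\left(-5 + 3 \cdot 5\right) + \left(\left(-3\right) \left(-4\right) + 0\right)\right) \left(-87\right) = \left(\left(-5 + 15\right) + \left(12 + 0\right)\right) \left(-87\right) = \left(10 + 12\right) \left(-87\right) = 22 \left(-87\right) = -1914$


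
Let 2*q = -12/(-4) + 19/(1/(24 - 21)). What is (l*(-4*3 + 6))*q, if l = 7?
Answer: -1260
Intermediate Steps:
q = 30 (q = (-12/(-4) + 19/(1/(24 - 21)))/2 = (-12*(-¼) + 19/(1/3))/2 = (3 + 19/(⅓))/2 = (3 + 19*3)/2 = (3 + 57)/2 = (½)*60 = 30)
(l*(-4*3 + 6))*q = (7*(-4*3 + 6))*30 = (7*(-12 + 6))*30 = (7*(-6))*30 = -42*30 = -1260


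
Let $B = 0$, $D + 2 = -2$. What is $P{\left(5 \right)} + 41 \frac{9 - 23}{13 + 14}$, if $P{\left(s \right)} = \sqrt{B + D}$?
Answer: $- \frac{574}{27} + 2 i \approx -21.259 + 2.0 i$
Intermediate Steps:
$D = -4$ ($D = -2 - 2 = -4$)
$P{\left(s \right)} = 2 i$ ($P{\left(s \right)} = \sqrt{0 - 4} = \sqrt{-4} = 2 i$)
$P{\left(5 \right)} + 41 \frac{9 - 23}{13 + 14} = 2 i + 41 \frac{9 - 23}{13 + 14} = 2 i + 41 \left(- \frac{14}{27}\right) = 2 i - \frac{574}{27} = - \frac{574}{27} + 2 i$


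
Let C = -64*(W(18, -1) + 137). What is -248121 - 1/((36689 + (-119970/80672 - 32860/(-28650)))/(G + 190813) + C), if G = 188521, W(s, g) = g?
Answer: -94670965072141836964329/381551602306853009 ≈ -2.4812e+5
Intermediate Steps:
C = -8704 (C = -64*(-1 + 137) = -64*136 = -8704)
-248121 - 1/((36689 + (-119970/80672 - 32860/(-28650)))/(G + 190813) + C) = -248121 - 1/((36689 + (-119970/80672 - 32860/(-28650)))/(188521 + 190813) - 8704) = -248121 - 1/((36689 + (-119970*1/80672 - 32860*(-1/28650)))/379334 - 8704) = -248121 - 1/((36689 + (-59985/40336 + 3286/2865))*(1/379334) - 8704) = -248121 - 1/((36689 - 39312929/115562640)*(1/379334) - 8704) = -248121 - 1/((4239838386031/115562640)*(1/379334) - 8704) = -248121 - 1/(4239838386031/43836838481760 - 8704) = -248121 - 1/(-381551602306853009/43836838481760) = -248121 - 1*(-43836838481760/381551602306853009) = -248121 + 43836838481760/381551602306853009 = -94670965072141836964329/381551602306853009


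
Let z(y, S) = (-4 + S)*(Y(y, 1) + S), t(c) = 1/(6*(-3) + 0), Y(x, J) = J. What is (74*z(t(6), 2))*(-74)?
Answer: 32856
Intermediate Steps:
t(c) = -1/18 (t(c) = 1/(-18 + 0) = 1/(-18) = -1/18)
z(y, S) = (1 + S)*(-4 + S) (z(y, S) = (-4 + S)*(1 + S) = (1 + S)*(-4 + S))
(74*z(t(6), 2))*(-74) = (74*(-4 + 2**2 - 3*2))*(-74) = (74*(-4 + 4 - 6))*(-74) = (74*(-6))*(-74) = -444*(-74) = 32856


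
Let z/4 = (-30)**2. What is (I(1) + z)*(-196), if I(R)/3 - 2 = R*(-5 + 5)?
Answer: -706776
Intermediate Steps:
I(R) = 6 (I(R) = 6 + 3*(R*(-5 + 5)) = 6 + 3*(R*0) = 6 + 3*0 = 6 + 0 = 6)
z = 3600 (z = 4*(-30)**2 = 4*900 = 3600)
(I(1) + z)*(-196) = (6 + 3600)*(-196) = 3606*(-196) = -706776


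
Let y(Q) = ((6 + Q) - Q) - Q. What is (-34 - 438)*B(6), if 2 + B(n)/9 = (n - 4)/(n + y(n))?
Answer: 7080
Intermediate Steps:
y(Q) = 6 - Q
B(n) = -24 + 3*n/2 (B(n) = -18 + 9*((n - 4)/(n + (6 - n))) = -18 + 9*((-4 + n)/6) = -18 + 9*((-4 + n)*(⅙)) = -18 + 9*(-⅔ + n/6) = -18 + (-6 + 3*n/2) = -24 + 3*n/2)
(-34 - 438)*B(6) = (-34 - 438)*(-24 + (3/2)*6) = -472*(-24 + 9) = -472*(-15) = 7080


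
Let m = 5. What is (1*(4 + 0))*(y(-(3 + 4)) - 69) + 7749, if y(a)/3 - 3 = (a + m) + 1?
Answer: 7497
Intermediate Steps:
y(a) = 27 + 3*a (y(a) = 9 + 3*((a + 5) + 1) = 9 + 3*((5 + a) + 1) = 9 + 3*(6 + a) = 9 + (18 + 3*a) = 27 + 3*a)
(1*(4 + 0))*(y(-(3 + 4)) - 69) + 7749 = (1*(4 + 0))*((27 + 3*(-(3 + 4))) - 69) + 7749 = (1*4)*((27 + 3*(-1*7)) - 69) + 7749 = 4*((27 + 3*(-7)) - 69) + 7749 = 4*((27 - 21) - 69) + 7749 = 4*(6 - 69) + 7749 = 4*(-63) + 7749 = -252 + 7749 = 7497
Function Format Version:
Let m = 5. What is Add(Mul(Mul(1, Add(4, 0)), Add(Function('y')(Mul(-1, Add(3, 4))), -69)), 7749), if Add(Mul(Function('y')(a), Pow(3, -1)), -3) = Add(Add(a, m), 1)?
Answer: 7497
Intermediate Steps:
Function('y')(a) = Add(27, Mul(3, a)) (Function('y')(a) = Add(9, Mul(3, Add(Add(a, 5), 1))) = Add(9, Mul(3, Add(Add(5, a), 1))) = Add(9, Mul(3, Add(6, a))) = Add(9, Add(18, Mul(3, a))) = Add(27, Mul(3, a)))
Add(Mul(Mul(1, Add(4, 0)), Add(Function('y')(Mul(-1, Add(3, 4))), -69)), 7749) = Add(Mul(Mul(1, Add(4, 0)), Add(Add(27, Mul(3, Mul(-1, Add(3, 4)))), -69)), 7749) = Add(Mul(Mul(1, 4), Add(Add(27, Mul(3, Mul(-1, 7))), -69)), 7749) = Add(Mul(4, Add(Add(27, Mul(3, -7)), -69)), 7749) = Add(Mul(4, Add(Add(27, -21), -69)), 7749) = Add(Mul(4, Add(6, -69)), 7749) = Add(Mul(4, -63), 7749) = Add(-252, 7749) = 7497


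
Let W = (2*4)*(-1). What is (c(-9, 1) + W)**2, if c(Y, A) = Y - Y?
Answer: 64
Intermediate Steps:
W = -8 (W = 8*(-1) = -8)
c(Y, A) = 0
(c(-9, 1) + W)**2 = (0 - 8)**2 = (-8)**2 = 64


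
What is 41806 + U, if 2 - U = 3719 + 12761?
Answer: 25328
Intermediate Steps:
U = -16478 (U = 2 - (3719 + 12761) = 2 - 1*16480 = 2 - 16480 = -16478)
41806 + U = 41806 - 16478 = 25328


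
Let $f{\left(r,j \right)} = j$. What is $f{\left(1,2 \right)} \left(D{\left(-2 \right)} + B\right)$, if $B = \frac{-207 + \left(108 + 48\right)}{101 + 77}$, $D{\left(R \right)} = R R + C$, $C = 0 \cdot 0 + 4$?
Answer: $\frac{1373}{89} \approx 15.427$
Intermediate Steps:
$C = 4$ ($C = 0 + 4 = 4$)
$D{\left(R \right)} = 4 + R^{2}$ ($D{\left(R \right)} = R R + 4 = R^{2} + 4 = 4 + R^{2}$)
$B = - \frac{51}{178}$ ($B = \frac{-207 + 156}{178} = \left(-51\right) \frac{1}{178} = - \frac{51}{178} \approx -0.28652$)
$f{\left(1,2 \right)} \left(D{\left(-2 \right)} + B\right) = 2 \left(\left(4 + \left(-2\right)^{2}\right) - \frac{51}{178}\right) = 2 \left(\left(4 + 4\right) - \frac{51}{178}\right) = 2 \left(8 - \frac{51}{178}\right) = 2 \cdot \frac{1373}{178} = \frac{1373}{89}$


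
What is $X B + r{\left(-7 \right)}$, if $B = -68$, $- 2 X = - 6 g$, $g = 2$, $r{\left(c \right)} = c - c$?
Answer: $-408$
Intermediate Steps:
$r{\left(c \right)} = 0$
$X = 6$ ($X = - \frac{\left(-6\right) 2}{2} = \left(- \frac{1}{2}\right) \left(-12\right) = 6$)
$X B + r{\left(-7 \right)} = 6 \left(-68\right) + 0 = -408 + 0 = -408$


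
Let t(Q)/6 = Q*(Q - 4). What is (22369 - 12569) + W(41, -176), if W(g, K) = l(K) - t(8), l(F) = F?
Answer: 9432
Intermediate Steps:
t(Q) = 6*Q*(-4 + Q) (t(Q) = 6*(Q*(Q - 4)) = 6*(Q*(-4 + Q)) = 6*Q*(-4 + Q))
W(g, K) = -192 + K (W(g, K) = K - 6*8*(-4 + 8) = K - 6*8*4 = K - 1*192 = K - 192 = -192 + K)
(22369 - 12569) + W(41, -176) = (22369 - 12569) + (-192 - 176) = 9800 - 368 = 9432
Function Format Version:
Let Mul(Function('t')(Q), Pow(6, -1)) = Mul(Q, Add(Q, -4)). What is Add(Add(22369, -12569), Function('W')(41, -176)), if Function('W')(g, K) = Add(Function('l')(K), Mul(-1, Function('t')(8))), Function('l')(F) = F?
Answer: 9432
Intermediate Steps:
Function('t')(Q) = Mul(6, Q, Add(-4, Q)) (Function('t')(Q) = Mul(6, Mul(Q, Add(Q, -4))) = Mul(6, Mul(Q, Add(-4, Q))) = Mul(6, Q, Add(-4, Q)))
Function('W')(g, K) = Add(-192, K) (Function('W')(g, K) = Add(K, Mul(-1, Mul(6, 8, Add(-4, 8)))) = Add(K, Mul(-1, Mul(6, 8, 4))) = Add(K, Mul(-1, 192)) = Add(K, -192) = Add(-192, K))
Add(Add(22369, -12569), Function('W')(41, -176)) = Add(Add(22369, -12569), Add(-192, -176)) = Add(9800, -368) = 9432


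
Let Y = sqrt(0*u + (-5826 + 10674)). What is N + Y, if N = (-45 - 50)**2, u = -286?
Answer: 9025 + 4*sqrt(303) ≈ 9094.6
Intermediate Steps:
N = 9025 (N = (-95)**2 = 9025)
Y = 4*sqrt(303) (Y = sqrt(0*(-286) + (-5826 + 10674)) = sqrt(0 + 4848) = sqrt(4848) = 4*sqrt(303) ≈ 69.628)
N + Y = 9025 + 4*sqrt(303)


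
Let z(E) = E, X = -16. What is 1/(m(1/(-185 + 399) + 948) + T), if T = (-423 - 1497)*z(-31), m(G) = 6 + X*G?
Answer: 107/4746298 ≈ 2.2544e-5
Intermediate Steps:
m(G) = 6 - 16*G
T = 59520 (T = (-423 - 1497)*(-31) = -1920*(-31) = 59520)
1/(m(1/(-185 + 399) + 948) + T) = 1/((6 - 16*(1/(-185 + 399) + 948)) + 59520) = 1/((6 - 16*(1/214 + 948)) + 59520) = 1/((6 - 16*202873/214) + 59520) = 1/((6 - 1622984/107) + 59520) = 1/(-1622342/107 + 59520) = 1/(4746298/107) = 107/4746298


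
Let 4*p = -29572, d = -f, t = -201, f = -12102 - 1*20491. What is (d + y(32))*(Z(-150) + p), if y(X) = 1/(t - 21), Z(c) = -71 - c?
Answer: -8820251255/37 ≈ -2.3839e+8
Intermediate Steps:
f = -32593 (f = -12102 - 20491 = -32593)
d = 32593 (d = -1*(-32593) = 32593)
p = -7393 (p = (¼)*(-29572) = -7393)
y(X) = -1/222 (y(X) = 1/(-201 - 21) = 1/(-222) = -1/222)
(d + y(32))*(Z(-150) + p) = (32593 - 1/222)*((-71 - 1*(-150)) - 7393) = 7235645*((-71 + 150) - 7393)/222 = 7235645*(79 - 7393)/222 = (7235645/222)*(-7314) = -8820251255/37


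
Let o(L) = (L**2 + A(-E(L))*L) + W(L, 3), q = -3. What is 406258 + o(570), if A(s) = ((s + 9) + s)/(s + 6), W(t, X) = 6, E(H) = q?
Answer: 732114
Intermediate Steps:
E(H) = -3
A(s) = (9 + 2*s)/(6 + s) (A(s) = ((9 + s) + s)/(6 + s) = (9 + 2*s)/(6 + s))
o(L) = 6 + L**2 + 5*L/3 (o(L) = (L**2 + ((9 + 2*(-1*(-3)))/(6 - 1*(-3)))*L) + 6 = (L**2 + ((9 + 2*3)/(6 + 3))*L) + 6 = (L**2 + ((9 + 6)/9)*L) + 6 = (L**2 + ((1/9)*15)*L) + 6 = (L**2 + 5*L/3) + 6 = 6 + L**2 + 5*L/3)
406258 + o(570) = 406258 + (6 + 570**2 + (5/3)*570) = 406258 + (6 + 324900 + 950) = 406258 + 325856 = 732114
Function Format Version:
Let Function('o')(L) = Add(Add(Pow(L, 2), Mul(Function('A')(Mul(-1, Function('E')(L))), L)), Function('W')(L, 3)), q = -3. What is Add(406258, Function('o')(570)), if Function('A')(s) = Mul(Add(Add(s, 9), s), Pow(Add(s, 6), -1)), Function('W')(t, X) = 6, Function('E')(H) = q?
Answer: 732114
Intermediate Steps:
Function('E')(H) = -3
Function('A')(s) = Mul(Pow(Add(6, s), -1), Add(9, Mul(2, s))) (Function('A')(s) = Mul(Add(Add(9, s), s), Pow(Add(6, s), -1)) = Mul(Add(9, Mul(2, s)), Pow(Add(6, s), -1)) = Mul(Pow(Add(6, s), -1), Add(9, Mul(2, s))))
Function('o')(L) = Add(6, Pow(L, 2), Mul(Rational(5, 3), L)) (Function('o')(L) = Add(Add(Pow(L, 2), Mul(Mul(Pow(Add(6, Mul(-1, -3)), -1), Add(9, Mul(2, Mul(-1, -3)))), L)), 6) = Add(Add(Pow(L, 2), Mul(Mul(Pow(Add(6, 3), -1), Add(9, Mul(2, 3))), L)), 6) = Add(Add(Pow(L, 2), Mul(Mul(Pow(9, -1), Add(9, 6)), L)), 6) = Add(Add(Pow(L, 2), Mul(Mul(Rational(1, 9), 15), L)), 6) = Add(Add(Pow(L, 2), Mul(Rational(5, 3), L)), 6) = Add(6, Pow(L, 2), Mul(Rational(5, 3), L)))
Add(406258, Function('o')(570)) = Add(406258, Add(6, Pow(570, 2), Mul(Rational(5, 3), 570))) = Add(406258, Add(6, 324900, 950)) = Add(406258, 325856) = 732114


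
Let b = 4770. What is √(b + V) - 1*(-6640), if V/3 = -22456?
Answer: 6640 + I*√62598 ≈ 6640.0 + 250.2*I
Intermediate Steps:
V = -67368 (V = 3*(-22456) = -67368)
√(b + V) - 1*(-6640) = √(4770 - 67368) - 1*(-6640) = √(-62598) + 6640 = I*√62598 + 6640 = 6640 + I*√62598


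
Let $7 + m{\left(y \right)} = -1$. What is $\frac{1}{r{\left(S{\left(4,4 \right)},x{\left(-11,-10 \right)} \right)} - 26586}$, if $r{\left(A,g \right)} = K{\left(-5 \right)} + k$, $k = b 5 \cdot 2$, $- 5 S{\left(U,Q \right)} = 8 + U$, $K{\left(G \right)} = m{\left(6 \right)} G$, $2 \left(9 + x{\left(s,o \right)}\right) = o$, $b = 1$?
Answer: $- \frac{1}{26536} \approx -3.7685 \cdot 10^{-5}$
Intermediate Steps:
$m{\left(y \right)} = -8$ ($m{\left(y \right)} = -7 - 1 = -8$)
$x{\left(s,o \right)} = -9 + \frac{o}{2}$
$K{\left(G \right)} = - 8 G$
$S{\left(U,Q \right)} = - \frac{8}{5} - \frac{U}{5}$ ($S{\left(U,Q \right)} = - \frac{8 + U}{5} = - \frac{8}{5} - \frac{U}{5}$)
$k = 10$ ($k = 1 \cdot 5 \cdot 2 = 5 \cdot 2 = 10$)
$r{\left(A,g \right)} = 50$ ($r{\left(A,g \right)} = \left(-8\right) \left(-5\right) + 10 = 40 + 10 = 50$)
$\frac{1}{r{\left(S{\left(4,4 \right)},x{\left(-11,-10 \right)} \right)} - 26586} = \frac{1}{50 - 26586} = \frac{1}{-26536} = - \frac{1}{26536}$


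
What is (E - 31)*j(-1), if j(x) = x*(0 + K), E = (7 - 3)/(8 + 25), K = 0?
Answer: 0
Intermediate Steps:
E = 4/33 ≈ 0.12121
j(x) = 0 (j(x) = x*(0 + 0) = x*0 = 0)
(E - 31)*j(-1) = (4/33 - 31)*0 = -1019/33*0 = 0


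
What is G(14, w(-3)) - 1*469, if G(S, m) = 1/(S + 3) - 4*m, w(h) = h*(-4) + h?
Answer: -8584/17 ≈ -504.94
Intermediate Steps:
w(h) = -3*h (w(h) = -4*h + h = -3*h)
G(S, m) = 1/(3 + S) - 4*m
G(14, w(-3)) - 1*469 = (1 - (-36)*(-3) - 4*14*(-3*(-3)))/(3 + 14) - 1*469 = (1 - 12*9 - 4*14*9)/17 - 469 = (1 - 108 - 504)/17 - 469 = (1/17)*(-611) - 469 = -611/17 - 469 = -8584/17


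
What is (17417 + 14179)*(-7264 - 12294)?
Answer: -617954568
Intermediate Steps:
(17417 + 14179)*(-7264 - 12294) = 31596*(-19558) = -617954568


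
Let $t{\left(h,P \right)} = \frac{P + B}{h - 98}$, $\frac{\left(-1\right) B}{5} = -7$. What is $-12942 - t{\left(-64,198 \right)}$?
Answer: $- \frac{2096371}{162} \approx -12941.0$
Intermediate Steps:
$B = 35$ ($B = \left(-5\right) \left(-7\right) = 35$)
$t{\left(h,P \right)} = \frac{35 + P}{-98 + h}$ ($t{\left(h,P \right)} = \frac{P + 35}{h - 98} = \frac{35 + P}{-98 + h}$)
$-12942 - t{\left(-64,198 \right)} = -12942 - \frac{35 + 198}{-98 - 64} = -12942 - \frac{1}{-162} \cdot 233 = -12942 - \left(- \frac{1}{162}\right) 233 = -12942 - - \frac{233}{162} = -12942 + \frac{233}{162} = - \frac{2096371}{162}$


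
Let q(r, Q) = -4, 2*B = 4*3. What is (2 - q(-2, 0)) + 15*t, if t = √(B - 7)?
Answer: 6 + 15*I ≈ 6.0 + 15.0*I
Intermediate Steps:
B = 6 (B = (4*3)/2 = (½)*12 = 6)
t = I (t = √(6 - 7) = √(-1) = I ≈ 1.0*I)
(2 - q(-2, 0)) + 15*t = (2 - 1*(-4)) + 15*I = (2 + 4) + 15*I = 6 + 15*I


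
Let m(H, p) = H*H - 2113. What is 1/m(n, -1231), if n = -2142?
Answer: 1/4586051 ≈ 2.1805e-7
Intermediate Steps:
m(H, p) = -2113 + H² (m(H, p) = H² - 2113 = -2113 + H²)
1/m(n, -1231) = 1/(-2113 + (-2142)²) = 1/(-2113 + 4588164) = 1/4586051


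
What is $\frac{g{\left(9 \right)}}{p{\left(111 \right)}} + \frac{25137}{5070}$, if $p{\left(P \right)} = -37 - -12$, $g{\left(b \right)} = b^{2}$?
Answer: $\frac{14517}{8450} \approx 1.718$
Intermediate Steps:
$p{\left(P \right)} = -25$ ($p{\left(P \right)} = -37 + 12 = -25$)
$\frac{g{\left(9 \right)}}{p{\left(111 \right)}} + \frac{25137}{5070} = \frac{9^{2}}{-25} + \frac{25137}{5070} = 81 \left(- \frac{1}{25}\right) + 25137 \cdot \frac{1}{5070} = - \frac{81}{25} + \frac{8379}{1690} = \frac{14517}{8450}$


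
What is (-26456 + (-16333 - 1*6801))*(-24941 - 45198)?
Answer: 3478193010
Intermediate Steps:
(-26456 + (-16333 - 1*6801))*(-24941 - 45198) = (-26456 + (-16333 - 6801))*(-70139) = (-26456 - 23134)*(-70139) = -49590*(-70139) = 3478193010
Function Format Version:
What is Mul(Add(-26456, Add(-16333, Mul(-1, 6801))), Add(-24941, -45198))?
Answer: 3478193010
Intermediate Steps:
Mul(Add(-26456, Add(-16333, Mul(-1, 6801))), Add(-24941, -45198)) = Mul(Add(-26456, Add(-16333, -6801)), -70139) = Mul(Add(-26456, -23134), -70139) = Mul(-49590, -70139) = 3478193010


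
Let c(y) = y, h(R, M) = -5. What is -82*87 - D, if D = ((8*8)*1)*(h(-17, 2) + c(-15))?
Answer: -5854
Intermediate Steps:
D = -1280 (D = ((8*8)*1)*(-5 - 15) = (64*1)*(-20) = 64*(-20) = -1280)
-82*87 - D = -82*87 - 1*(-1280) = -7134 + 1280 = -5854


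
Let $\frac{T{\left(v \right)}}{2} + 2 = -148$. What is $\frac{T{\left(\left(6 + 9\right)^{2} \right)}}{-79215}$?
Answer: $\frac{20}{5281} \approx 0.0037872$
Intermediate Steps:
$T{\left(v \right)} = -300$ ($T{\left(v \right)} = -4 + 2 \left(-148\right) = -4 - 296 = -300$)
$\frac{T{\left(\left(6 + 9\right)^{2} \right)}}{-79215} = - \frac{300}{-79215} = \left(-300\right) \left(- \frac{1}{79215}\right) = \frac{20}{5281}$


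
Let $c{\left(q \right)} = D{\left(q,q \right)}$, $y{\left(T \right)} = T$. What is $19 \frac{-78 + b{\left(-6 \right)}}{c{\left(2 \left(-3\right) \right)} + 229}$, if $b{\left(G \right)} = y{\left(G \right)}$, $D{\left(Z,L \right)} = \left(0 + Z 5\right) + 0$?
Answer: $- \frac{1596}{199} \approx -8.0201$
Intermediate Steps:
$D{\left(Z,L \right)} = 5 Z$ ($D{\left(Z,L \right)} = \left(0 + 5 Z\right) + 0 = 5 Z + 0 = 5 Z$)
$b{\left(G \right)} = G$
$c{\left(q \right)} = 5 q$
$19 \frac{-78 + b{\left(-6 \right)}}{c{\left(2 \left(-3\right) \right)} + 229} = 19 \frac{-78 - 6}{5 \cdot 2 \left(-3\right) + 229} = 19 \left(- \frac{84}{5 \left(-6\right) + 229}\right) = 19 \left(- \frac{84}{-30 + 229}\right) = 19 \left(- \frac{84}{199}\right) = - \frac{1596}{199}$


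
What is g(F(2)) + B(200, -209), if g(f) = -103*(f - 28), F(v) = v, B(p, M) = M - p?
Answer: 2269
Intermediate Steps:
g(f) = 2884 - 103*f (g(f) = -103*(-28 + f) = 2884 - 103*f)
g(F(2)) + B(200, -209) = (2884 - 103*2) + (-209 - 1*200) = (2884 - 206) + (-209 - 200) = 2678 - 409 = 2269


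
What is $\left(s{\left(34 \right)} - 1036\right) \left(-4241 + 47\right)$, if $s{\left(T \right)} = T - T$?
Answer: $4344984$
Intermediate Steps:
$s{\left(T \right)} = 0$
$\left(s{\left(34 \right)} - 1036\right) \left(-4241 + 47\right) = \left(0 - 1036\right) \left(-4241 + 47\right) = \left(-1036\right) \left(-4194\right) = 4344984$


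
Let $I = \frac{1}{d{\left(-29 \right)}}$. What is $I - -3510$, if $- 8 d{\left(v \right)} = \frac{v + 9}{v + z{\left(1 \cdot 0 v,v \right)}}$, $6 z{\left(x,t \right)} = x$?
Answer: $\frac{17492}{5} \approx 3498.4$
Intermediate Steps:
$z{\left(x,t \right)} = \frac{x}{6}$
$d{\left(v \right)} = - \frac{9 + v}{8 v}$ ($d{\left(v \right)} = - \frac{\left(v + 9\right) \frac{1}{v + \frac{1 \cdot 0 v}{6}}}{8} = - \frac{\left(9 + v\right) \frac{1}{v + \frac{0 v}{6}}}{8} = - \frac{\left(9 + v\right) \frac{1}{v + \frac{1}{6} \cdot 0}}{8} = - \frac{\left(9 + v\right) \frac{1}{v + 0}}{8} = - \frac{\left(9 + v\right) \frac{1}{v}}{8} = - \frac{\frac{1}{v} \left(9 + v\right)}{8} = - \frac{9 + v}{8 v}$)
$I = - \frac{58}{5}$ ($I = \frac{1}{\frac{1}{8} \frac{1}{-29} \left(-9 - -29\right)} = \frac{1}{\frac{1}{8} \left(- \frac{1}{29}\right) \left(-9 + 29\right)} = \frac{1}{\frac{1}{8} \left(- \frac{1}{29}\right) 20} = \frac{1}{- \frac{5}{58}} = - \frac{58}{5} \approx -11.6$)
$I - -3510 = - \frac{58}{5} - -3510 = - \frac{58}{5} + 3510 = \frac{17492}{5}$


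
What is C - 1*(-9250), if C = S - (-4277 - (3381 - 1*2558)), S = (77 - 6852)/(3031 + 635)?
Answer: 52600325/3666 ≈ 14348.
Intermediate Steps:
S = -6775/3666 ≈ -1.8481
C = 18689825/3666 (C = -6775/3666 - (-4277 - (3381 - 1*2558)) = -6775/3666 - (-4277 - (3381 - 2558)) = -6775/3666 - (-4277 - 1*823) = -6775/3666 - (-4277 - 823) = -6775/3666 - 1*(-5100) = -6775/3666 + 5100 = 18689825/3666 ≈ 5098.1)
C - 1*(-9250) = 18689825/3666 - 1*(-9250) = 18689825/3666 + 9250 = 52600325/3666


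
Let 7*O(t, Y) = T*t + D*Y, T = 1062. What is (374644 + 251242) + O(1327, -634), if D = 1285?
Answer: 4975786/7 ≈ 7.1083e+5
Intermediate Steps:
O(t, Y) = 1062*t/7 + 1285*Y/7 (O(t, Y) = (1062*t + 1285*Y)/7 = 1062*t/7 + 1285*Y/7)
(374644 + 251242) + O(1327, -634) = (374644 + 251242) + ((1062/7)*1327 + (1285/7)*(-634)) = 625886 + (1409274/7 - 814690/7) = 625886 + 594584/7 = 4975786/7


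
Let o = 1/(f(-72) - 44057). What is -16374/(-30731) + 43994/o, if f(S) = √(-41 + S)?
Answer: -59564165837624/30731 + 43994*I*√113 ≈ -1.9382e+9 + 4.6766e+5*I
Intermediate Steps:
o = 1/(-44057 + I*√113) (o = 1/(√(-41 - 72) - 44057) = 1/(√(-113) - 44057) = 1/(I*√113 - 44057) = 1/(-44057 + I*√113) ≈ -2.2698e-5 - 5.48e-9*I)
-16374/(-30731) + 43994/o = -16374/(-30731) + 43994/(-44057/1941019362 - I*√113/1941019362) = -16374*(-1/30731) + 43994/(-44057/1941019362 - I*√113/1941019362) = 16374/30731 + 43994/(-44057/1941019362 - I*√113/1941019362)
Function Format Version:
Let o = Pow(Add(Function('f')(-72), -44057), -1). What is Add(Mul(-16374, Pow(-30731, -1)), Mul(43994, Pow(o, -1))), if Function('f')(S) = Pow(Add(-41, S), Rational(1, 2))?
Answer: Add(Rational(-59564165837624, 30731), Mul(43994, I, Pow(113, Rational(1, 2)))) ≈ Add(-1.9382e+9, Mul(4.6766e+5, I))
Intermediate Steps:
o = Pow(Add(-44057, Mul(I, Pow(113, Rational(1, 2)))), -1) (o = Pow(Add(Pow(Add(-41, -72), Rational(1, 2)), -44057), -1) = Pow(Add(Pow(-113, Rational(1, 2)), -44057), -1) = Pow(Add(Mul(I, Pow(113, Rational(1, 2))), -44057), -1) = Pow(Add(-44057, Mul(I, Pow(113, Rational(1, 2)))), -1) ≈ Add(-2.2698e-5, Mul(-5.48e-9, I)))
Add(Mul(-16374, Pow(-30731, -1)), Mul(43994, Pow(o, -1))) = Add(Mul(-16374, Pow(-30731, -1)), Mul(43994, Pow(Add(Rational(-44057, 1941019362), Mul(Rational(-1, 1941019362), I, Pow(113, Rational(1, 2)))), -1))) = Add(Mul(-16374, Rational(-1, 30731)), Mul(43994, Pow(Add(Rational(-44057, 1941019362), Mul(Rational(-1, 1941019362), I, Pow(113, Rational(1, 2)))), -1))) = Add(Rational(16374, 30731), Mul(43994, Pow(Add(Rational(-44057, 1941019362), Mul(Rational(-1, 1941019362), I, Pow(113, Rational(1, 2)))), -1)))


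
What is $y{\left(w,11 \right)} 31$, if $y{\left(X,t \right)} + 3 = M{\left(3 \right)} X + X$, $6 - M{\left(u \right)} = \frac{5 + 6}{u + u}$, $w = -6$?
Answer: $-1054$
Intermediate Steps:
$M{\left(u \right)} = 6 - \frac{11}{2 u}$ ($M{\left(u \right)} = 6 - \frac{5 + 6}{u + u} = 6 - \frac{11}{2 u}$)
$y{\left(X,t \right)} = -3 + \frac{31 X}{6}$ ($y{\left(X,t \right)} = -3 + \left(\left(6 - \frac{11}{2 \cdot 3}\right) X + X\right) = -3 + \left(\left(6 - \frac{11}{6}\right) X + X\right) = -3 + \left(\frac{25 X}{6} + X\right) = -3 + \frac{31 X}{6}$)
$y{\left(w,11 \right)} 31 = \left(-3 + \frac{31}{6} \left(-6\right)\right) 31 = \left(-3 - 31\right) 31 = \left(-34\right) 31 = -1054$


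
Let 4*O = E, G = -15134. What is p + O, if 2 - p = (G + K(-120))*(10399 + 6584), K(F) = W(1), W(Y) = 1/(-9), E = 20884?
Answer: 257027832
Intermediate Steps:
W(Y) = -⅑
K(F) = -⅑
O = 5221 (O = (¼)*20884 = 5221)
p = 257022611 (p = 2 - (-15134 - ⅑)*(10399 + 6584) = 2 - (-136207)*16983/9 = 2 - 1*(-257022609) = 2 + 257022609 = 257022611)
p + O = 257022611 + 5221 = 257027832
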